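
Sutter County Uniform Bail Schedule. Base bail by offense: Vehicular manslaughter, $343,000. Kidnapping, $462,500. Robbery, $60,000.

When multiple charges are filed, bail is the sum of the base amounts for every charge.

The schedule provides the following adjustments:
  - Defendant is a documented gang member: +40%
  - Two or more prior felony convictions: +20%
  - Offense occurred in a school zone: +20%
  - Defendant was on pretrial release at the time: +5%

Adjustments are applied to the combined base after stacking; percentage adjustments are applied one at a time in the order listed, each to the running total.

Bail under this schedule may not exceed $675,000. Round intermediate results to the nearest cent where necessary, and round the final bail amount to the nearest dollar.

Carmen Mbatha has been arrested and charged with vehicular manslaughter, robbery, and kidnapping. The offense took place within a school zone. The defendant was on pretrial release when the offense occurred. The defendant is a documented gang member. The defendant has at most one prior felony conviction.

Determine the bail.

$675,000

Base amounts from the schedule: vehicular manslaughter $343,000; robbery $60,000; kidnapping $462,500.
Stacking rule: sum of all bases. $343,000 + $60,000 + $462,500 = $865,500.
Defendant is a documented gang member (+40%): $865,500 × 1.4 = $1,211,700.
Offense occurred in a school zone (+20%): $1,211,700 × 1.2 = $1,454,040.
Defendant was on pretrial release at the time (+5%): $1,454,040 × 1.05 = $1,526,742.
Result $1,526,742 exceeds the maximum of $675,000; bail is capped at $675,000.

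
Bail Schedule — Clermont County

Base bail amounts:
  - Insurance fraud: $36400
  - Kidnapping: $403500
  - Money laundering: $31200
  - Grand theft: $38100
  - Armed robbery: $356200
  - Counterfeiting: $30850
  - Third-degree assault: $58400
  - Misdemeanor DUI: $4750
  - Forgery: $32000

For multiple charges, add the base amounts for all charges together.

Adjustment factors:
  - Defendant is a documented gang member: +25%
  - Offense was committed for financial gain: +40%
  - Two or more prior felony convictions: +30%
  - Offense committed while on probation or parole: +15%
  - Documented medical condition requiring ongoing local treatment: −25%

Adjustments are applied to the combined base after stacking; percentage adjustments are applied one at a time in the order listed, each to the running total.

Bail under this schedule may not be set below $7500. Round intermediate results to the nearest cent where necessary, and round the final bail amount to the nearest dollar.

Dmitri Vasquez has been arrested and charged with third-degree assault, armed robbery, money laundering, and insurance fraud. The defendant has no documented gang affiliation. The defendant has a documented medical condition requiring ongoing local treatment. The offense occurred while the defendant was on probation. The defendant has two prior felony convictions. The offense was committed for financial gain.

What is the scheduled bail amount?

Base amounts from the schedule: third-degree assault $58400; armed robbery $356200; money laundering $31200; insurance fraud $36400.
Stacking rule: sum of all bases. $58400 + $356200 + $31200 + $36400 = $482200.
Offense was committed for financial gain (+40%): $482200 × 1.4 = $675080.
Two or more prior felony convictions (+30%): $675080 × 1.3 = $877604.
Offense committed while on probation or parole (+15%): $877604 × 1.15 = $1009244.60.
Documented medical condition requiring ongoing local treatment (−25%): $1009244.60 × 0.75 = $756933.45.
$756933.45 is at or above the $7500 minimum.
Rounded to the nearest dollar: $756933.

$756933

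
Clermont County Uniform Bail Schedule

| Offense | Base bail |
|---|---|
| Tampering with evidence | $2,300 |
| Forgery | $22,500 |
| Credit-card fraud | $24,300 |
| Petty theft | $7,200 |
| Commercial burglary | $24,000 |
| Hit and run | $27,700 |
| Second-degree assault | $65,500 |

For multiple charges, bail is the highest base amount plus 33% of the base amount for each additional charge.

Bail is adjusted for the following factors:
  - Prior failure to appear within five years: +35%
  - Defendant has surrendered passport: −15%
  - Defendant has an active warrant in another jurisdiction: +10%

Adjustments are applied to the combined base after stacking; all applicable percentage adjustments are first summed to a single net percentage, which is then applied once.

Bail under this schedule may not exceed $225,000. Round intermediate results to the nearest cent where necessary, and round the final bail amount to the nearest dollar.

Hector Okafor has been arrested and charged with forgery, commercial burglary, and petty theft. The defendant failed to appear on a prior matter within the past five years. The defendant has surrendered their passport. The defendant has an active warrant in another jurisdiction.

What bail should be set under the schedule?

$43,941

Base amounts from the schedule: forgery $22,500; commercial burglary $24,000; petty theft $7,200.
Stacking rule: highest base plus 33% of each additional charge. Highest is commercial burglary at $24,000. Additional: $22,500 × 33% = $7,425; $7,200 × 33% = $2,376. Combined base = $24,000 + $9,801 = $33,801.
Net percentage adjustment: +35% −15% +10% = +30%. $33,801 × 1.3 = $43,941.30.
$43,941.30 is within the $225,000 maximum.
Rounded to the nearest dollar: $43,941.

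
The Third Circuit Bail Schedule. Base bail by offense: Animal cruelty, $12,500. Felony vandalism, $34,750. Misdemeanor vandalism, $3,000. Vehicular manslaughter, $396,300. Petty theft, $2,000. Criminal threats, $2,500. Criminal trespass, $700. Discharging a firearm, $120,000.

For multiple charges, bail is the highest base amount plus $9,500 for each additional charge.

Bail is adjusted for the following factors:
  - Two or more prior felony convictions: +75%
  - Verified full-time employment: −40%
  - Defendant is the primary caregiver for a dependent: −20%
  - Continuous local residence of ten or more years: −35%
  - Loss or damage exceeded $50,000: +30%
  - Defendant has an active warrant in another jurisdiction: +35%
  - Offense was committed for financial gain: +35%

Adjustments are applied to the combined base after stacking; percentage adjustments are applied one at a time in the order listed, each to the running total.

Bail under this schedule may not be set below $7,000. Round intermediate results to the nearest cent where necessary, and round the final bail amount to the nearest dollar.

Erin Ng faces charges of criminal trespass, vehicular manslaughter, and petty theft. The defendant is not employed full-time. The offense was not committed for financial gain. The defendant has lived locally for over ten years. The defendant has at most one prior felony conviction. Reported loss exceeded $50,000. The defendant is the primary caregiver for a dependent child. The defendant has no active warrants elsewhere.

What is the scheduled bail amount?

$280,743

Base amounts from the schedule: criminal trespass $700; vehicular manslaughter $396,300; petty theft $2,000.
Stacking rule: highest base plus $9,500 per additional charge. Highest is vehicular manslaughter at $396,300; 2 additional charges → +$19,000. Combined base = $415,300.
Defendant is the primary caregiver for a dependent (−20%): $415,300 × 0.8 = $332,240.
Continuous local residence of ten or more years (−35%): $332,240 × 0.65 = $215,956.
Loss or damage exceeded $50,000 (+30%): $215,956 × 1.3 = $280,742.80.
$280,742.80 is at or above the $7,000 minimum.
Rounded to the nearest dollar: $280,743.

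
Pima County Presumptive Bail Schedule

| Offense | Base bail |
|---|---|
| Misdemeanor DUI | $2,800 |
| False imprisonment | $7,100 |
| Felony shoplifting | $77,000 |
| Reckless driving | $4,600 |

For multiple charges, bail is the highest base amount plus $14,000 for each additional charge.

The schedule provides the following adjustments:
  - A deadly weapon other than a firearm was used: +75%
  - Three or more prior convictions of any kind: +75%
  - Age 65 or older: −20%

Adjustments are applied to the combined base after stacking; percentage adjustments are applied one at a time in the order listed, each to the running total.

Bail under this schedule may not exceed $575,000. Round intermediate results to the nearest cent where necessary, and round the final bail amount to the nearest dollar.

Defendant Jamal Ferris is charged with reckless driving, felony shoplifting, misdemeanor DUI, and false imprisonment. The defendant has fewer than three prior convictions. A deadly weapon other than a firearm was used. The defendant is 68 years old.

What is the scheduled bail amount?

$166,600

Base amounts from the schedule: reckless driving $4,600; felony shoplifting $77,000; misdemeanor DUI $2,800; false imprisonment $7,100.
Stacking rule: highest base plus $14,000 per additional charge. Highest is felony shoplifting at $77,000; 3 additional charges → +$42,000. Combined base = $119,000.
A deadly weapon other than a firearm was used (+75%): $119,000 × 1.75 = $208,250.
Age 65 or older (−20%): $208,250 × 0.8 = $166,600.
$166,600 is within the $575,000 maximum.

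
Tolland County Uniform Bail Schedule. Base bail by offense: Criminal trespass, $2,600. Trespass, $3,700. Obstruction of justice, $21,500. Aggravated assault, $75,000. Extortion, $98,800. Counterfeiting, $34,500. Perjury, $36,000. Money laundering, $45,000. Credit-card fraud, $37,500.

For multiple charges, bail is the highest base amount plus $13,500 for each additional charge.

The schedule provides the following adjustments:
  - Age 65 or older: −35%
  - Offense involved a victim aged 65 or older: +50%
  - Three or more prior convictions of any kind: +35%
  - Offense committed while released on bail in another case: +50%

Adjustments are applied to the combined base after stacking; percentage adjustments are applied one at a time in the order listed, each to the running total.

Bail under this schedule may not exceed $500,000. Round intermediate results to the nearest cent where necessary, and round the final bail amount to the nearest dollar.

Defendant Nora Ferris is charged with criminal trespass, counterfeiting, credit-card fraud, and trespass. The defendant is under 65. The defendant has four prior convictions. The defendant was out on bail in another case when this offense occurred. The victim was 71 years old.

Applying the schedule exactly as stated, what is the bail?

$236,925

Base amounts from the schedule: criminal trespass $2,600; counterfeiting $34,500; credit-card fraud $37,500; trespass $3,700.
Stacking rule: highest base plus $13,500 per additional charge. Highest is credit-card fraud at $37,500; 3 additional charges → +$40,500. Combined base = $78,000.
Offense involved a victim aged 65 or older (+50%): $78,000 × 1.5 = $117,000.
Three or more prior convictions of any kind (+35%): $117,000 × 1.35 = $157,950.
Offense committed while released on bail in another case (+50%): $157,950 × 1.5 = $236,925.
$236,925 is within the $500,000 maximum.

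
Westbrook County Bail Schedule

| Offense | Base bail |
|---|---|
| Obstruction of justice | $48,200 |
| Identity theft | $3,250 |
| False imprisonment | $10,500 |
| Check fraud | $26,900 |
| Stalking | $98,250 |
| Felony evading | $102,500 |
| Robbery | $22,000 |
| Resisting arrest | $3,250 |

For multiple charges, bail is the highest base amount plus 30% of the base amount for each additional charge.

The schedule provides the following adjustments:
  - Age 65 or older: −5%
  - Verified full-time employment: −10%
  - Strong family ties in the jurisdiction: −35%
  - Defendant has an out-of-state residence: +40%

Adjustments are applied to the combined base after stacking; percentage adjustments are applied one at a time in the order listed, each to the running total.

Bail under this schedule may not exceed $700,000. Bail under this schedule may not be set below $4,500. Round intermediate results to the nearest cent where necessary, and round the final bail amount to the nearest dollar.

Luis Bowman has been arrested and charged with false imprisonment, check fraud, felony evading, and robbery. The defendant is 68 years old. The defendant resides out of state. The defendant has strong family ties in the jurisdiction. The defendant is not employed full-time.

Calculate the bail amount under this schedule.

Base amounts from the schedule: false imprisonment $10,500; check fraud $26,900; felony evading $102,500; robbery $22,000.
Stacking rule: highest base plus 30% of each additional charge. Highest is felony evading at $102,500. Additional: $10,500 × 30% = $3,150; $26,900 × 30% = $8,070; $22,000 × 30% = $6,600. Combined base = $102,500 + $17,820 = $120,320.
Age 65 or older (−5%): $120,320 × 0.95 = $114,304.
Strong family ties in the jurisdiction (−35%): $114,304 × 0.65 = $74,297.60.
Defendant has an out-of-state residence (+40%): $74,297.60 × 1.4 = $104,016.64.
$104,016.64 is within the $700,000 maximum.
$104,016.64 is at or above the $4,500 minimum.
Rounded to the nearest dollar: $104,017.

$104,017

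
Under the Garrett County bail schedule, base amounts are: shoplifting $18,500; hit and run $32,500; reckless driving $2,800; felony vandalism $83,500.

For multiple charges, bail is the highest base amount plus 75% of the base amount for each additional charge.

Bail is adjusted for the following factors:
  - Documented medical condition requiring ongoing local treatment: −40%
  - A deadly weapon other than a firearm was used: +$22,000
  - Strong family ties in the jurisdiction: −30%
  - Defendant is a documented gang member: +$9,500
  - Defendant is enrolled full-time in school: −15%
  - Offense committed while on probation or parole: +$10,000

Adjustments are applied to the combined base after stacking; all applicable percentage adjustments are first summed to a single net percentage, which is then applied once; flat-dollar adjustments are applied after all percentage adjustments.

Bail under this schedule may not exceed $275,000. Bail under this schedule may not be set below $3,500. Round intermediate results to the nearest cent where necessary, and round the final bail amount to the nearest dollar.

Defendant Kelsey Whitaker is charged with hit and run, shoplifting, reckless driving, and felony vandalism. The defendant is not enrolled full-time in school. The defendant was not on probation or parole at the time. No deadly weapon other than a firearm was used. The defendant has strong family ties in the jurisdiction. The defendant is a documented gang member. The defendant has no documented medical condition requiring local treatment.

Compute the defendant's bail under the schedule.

$96,195

Base amounts from the schedule: hit and run $32,500; shoplifting $18,500; reckless driving $2,800; felony vandalism $83,500.
Stacking rule: highest base plus 75% of each additional charge. Highest is felony vandalism at $83,500. Additional: $32,500 × 75% = $24,375; $18,500 × 75% = $13,875; $2,800 × 75% = $2,100. Combined base = $83,500 + $40,350 = $123,850.
Strong family ties in the jurisdiction (−30%): $123,850 × 0.7 = $86,695.
Defendant is a documented gang member (+$9,500 flat): $86,695 + $9,500 = $96,195.
$96,195 is within the $275,000 maximum.
$96,195 is at or above the $3,500 minimum.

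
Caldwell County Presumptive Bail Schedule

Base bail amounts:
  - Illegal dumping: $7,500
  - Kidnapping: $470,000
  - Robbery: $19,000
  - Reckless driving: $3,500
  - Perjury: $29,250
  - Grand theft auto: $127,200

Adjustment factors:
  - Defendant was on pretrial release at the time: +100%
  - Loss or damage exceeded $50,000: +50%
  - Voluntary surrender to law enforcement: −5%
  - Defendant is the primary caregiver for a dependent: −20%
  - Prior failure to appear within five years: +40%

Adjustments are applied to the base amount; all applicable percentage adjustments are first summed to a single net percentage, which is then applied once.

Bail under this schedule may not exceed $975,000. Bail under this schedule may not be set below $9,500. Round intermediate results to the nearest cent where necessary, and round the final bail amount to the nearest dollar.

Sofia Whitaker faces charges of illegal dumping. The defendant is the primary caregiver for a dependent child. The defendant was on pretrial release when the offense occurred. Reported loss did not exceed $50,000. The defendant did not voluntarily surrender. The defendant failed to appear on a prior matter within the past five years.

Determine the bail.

Base amounts from the schedule: illegal dumping $7,500.
Single charge. Combined base = $7,500.
Net percentage adjustment: +100% −20% +40% = +120%. $7,500 × 2.2 = $16,500.
$16,500 is within the $975,000 maximum.
$16,500 is at or above the $9,500 minimum.

$16,500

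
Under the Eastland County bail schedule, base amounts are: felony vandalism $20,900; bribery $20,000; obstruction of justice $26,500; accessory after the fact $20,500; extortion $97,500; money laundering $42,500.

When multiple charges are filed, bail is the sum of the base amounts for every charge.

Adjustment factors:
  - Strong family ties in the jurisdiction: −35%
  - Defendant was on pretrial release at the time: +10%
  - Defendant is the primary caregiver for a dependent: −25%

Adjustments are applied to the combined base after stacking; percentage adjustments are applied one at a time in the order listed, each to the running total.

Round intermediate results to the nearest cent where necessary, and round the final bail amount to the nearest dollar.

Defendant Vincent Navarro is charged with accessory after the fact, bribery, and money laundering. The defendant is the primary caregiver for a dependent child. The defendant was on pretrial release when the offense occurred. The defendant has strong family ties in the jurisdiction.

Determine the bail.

$44,509

Base amounts from the schedule: accessory after the fact $20,500; bribery $20,000; money laundering $42,500.
Stacking rule: sum of all bases. $20,500 + $20,000 + $42,500 = $83,000.
Strong family ties in the jurisdiction (−35%): $83,000 × 0.65 = $53,950.
Defendant was on pretrial release at the time (+10%): $53,950 × 1.1 = $59,345.
Defendant is the primary caregiver for a dependent (−25%): $59,345 × 0.75 = $44,508.75.
Rounded to the nearest dollar: $44,509.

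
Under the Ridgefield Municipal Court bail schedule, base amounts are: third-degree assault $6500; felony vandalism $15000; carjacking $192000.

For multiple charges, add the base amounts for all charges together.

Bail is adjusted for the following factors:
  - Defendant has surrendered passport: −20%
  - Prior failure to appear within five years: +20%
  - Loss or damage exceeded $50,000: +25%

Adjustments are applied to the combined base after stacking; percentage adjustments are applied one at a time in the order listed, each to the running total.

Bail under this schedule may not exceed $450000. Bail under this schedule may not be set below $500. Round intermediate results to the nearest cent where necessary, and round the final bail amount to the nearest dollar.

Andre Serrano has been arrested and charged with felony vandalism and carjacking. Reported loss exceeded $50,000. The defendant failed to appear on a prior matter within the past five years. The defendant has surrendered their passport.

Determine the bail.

Base amounts from the schedule: felony vandalism $15000; carjacking $192000.
Stacking rule: sum of all bases. $15000 + $192000 = $207000.
Defendant has surrendered passport (−20%): $207000 × 0.8 = $165600.
Prior failure to appear within five years (+20%): $165600 × 1.2 = $198720.
Loss or damage exceeded $50,000 (+25%): $198720 × 1.25 = $248400.
$248400 is within the $450000 maximum.
$248400 is at or above the $500 minimum.

$248400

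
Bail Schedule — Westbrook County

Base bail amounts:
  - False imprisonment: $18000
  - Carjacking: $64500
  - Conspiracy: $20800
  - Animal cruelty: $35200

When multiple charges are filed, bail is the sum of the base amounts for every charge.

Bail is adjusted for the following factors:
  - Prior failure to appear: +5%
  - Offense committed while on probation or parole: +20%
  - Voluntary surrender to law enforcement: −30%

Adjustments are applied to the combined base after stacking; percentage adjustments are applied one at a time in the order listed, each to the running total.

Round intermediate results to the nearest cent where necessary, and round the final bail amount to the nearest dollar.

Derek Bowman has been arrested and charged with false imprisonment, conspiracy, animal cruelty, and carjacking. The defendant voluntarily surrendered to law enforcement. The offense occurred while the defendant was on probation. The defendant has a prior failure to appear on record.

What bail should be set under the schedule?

Base amounts from the schedule: false imprisonment $18000; conspiracy $20800; animal cruelty $35200; carjacking $64500.
Stacking rule: sum of all bases. $18000 + $20800 + $35200 + $64500 = $138500.
Prior failure to appear (+5%): $138500 × 1.05 = $145425.
Offense committed while on probation or parole (+20%): $145425 × 1.2 = $174510.
Voluntary surrender to law enforcement (−30%): $174510 × 0.7 = $122157.

$122157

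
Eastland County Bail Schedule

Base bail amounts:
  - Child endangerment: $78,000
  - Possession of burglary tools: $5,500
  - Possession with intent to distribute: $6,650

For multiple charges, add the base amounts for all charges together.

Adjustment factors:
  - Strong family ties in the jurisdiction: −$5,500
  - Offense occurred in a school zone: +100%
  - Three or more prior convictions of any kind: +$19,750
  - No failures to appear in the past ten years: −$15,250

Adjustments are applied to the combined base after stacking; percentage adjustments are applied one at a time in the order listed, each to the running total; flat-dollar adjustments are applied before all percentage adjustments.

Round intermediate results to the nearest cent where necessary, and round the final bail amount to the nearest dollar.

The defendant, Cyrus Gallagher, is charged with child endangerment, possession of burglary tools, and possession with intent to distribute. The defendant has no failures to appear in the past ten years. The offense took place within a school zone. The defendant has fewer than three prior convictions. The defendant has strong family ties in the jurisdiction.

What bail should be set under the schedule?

Base amounts from the schedule: child endangerment $78,000; possession of burglary tools $5,500; possession with intent to distribute $6,650.
Stacking rule: sum of all bases. $78,000 + $5,500 + $6,650 = $90,150.
Strong family ties in the jurisdiction (−$5,500 flat): $90,150 − $5,500 = $84,650.
No failures to appear in the past ten years (−$15,250 flat): $84,650 − $15,250 = $69,400.
Offense occurred in a school zone (+100%): $69,400 × 2 = $138,800.

$138,800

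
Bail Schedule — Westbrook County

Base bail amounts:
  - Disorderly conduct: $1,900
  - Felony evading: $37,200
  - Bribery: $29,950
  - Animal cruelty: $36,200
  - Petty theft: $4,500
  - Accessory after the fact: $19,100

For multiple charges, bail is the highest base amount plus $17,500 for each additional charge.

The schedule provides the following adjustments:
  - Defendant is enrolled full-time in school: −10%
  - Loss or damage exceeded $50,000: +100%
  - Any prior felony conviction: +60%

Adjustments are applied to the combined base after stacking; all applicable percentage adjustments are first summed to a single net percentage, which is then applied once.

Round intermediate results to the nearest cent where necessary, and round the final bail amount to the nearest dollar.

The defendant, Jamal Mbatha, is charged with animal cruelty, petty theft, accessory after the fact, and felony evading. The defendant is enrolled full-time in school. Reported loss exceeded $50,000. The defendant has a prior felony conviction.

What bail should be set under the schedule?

$224,250

Base amounts from the schedule: animal cruelty $36,200; petty theft $4,500; accessory after the fact $19,100; felony evading $37,200.
Stacking rule: highest base plus $17,500 per additional charge. Highest is felony evading at $37,200; 3 additional charges → +$52,500. Combined base = $89,700.
Net percentage adjustment: −10% +100% +60% = +150%. $89,700 × 2.5 = $224,250.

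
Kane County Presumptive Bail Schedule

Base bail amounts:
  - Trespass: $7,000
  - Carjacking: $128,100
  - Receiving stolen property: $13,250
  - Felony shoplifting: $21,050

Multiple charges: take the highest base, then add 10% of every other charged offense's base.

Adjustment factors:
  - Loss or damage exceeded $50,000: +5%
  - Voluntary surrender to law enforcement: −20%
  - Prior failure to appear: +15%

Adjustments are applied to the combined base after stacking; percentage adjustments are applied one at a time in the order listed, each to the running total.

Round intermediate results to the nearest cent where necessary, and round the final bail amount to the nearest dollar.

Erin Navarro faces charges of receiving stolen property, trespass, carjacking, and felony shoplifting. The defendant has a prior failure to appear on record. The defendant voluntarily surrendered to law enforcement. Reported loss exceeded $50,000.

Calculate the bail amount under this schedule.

Base amounts from the schedule: receiving stolen property $13,250; trespass $7,000; carjacking $128,100; felony shoplifting $21,050.
Stacking rule: highest base plus 10% of each additional charge. Highest is carjacking at $128,100. Additional: $13,250 × 10% = $1,325; $7,000 × 10% = $700; $21,050 × 10% = $2,105. Combined base = $128,100 + $4,130 = $132,230.
Loss or damage exceeded $50,000 (+5%): $132,230 × 1.05 = $138,841.50.
Voluntary surrender to law enforcement (−20%): $138,841.50 × 0.8 = $111,073.20.
Prior failure to appear (+15%): $111,073.20 × 1.15 = $127,734.18.
Rounded to the nearest dollar: $127,734.

$127,734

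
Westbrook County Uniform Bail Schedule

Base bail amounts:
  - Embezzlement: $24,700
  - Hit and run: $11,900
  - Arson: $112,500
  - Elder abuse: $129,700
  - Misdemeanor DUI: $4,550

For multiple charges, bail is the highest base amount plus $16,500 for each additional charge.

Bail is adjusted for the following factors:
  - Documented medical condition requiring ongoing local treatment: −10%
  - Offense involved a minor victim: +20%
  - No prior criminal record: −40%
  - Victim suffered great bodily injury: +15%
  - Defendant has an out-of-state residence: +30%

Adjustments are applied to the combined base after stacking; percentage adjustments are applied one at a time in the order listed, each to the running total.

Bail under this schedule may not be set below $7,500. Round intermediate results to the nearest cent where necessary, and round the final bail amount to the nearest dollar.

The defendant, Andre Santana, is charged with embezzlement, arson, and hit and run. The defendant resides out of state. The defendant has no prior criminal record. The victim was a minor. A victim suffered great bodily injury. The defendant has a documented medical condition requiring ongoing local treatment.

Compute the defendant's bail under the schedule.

$140,955

Base amounts from the schedule: embezzlement $24,700; arson $112,500; hit and run $11,900.
Stacking rule: highest base plus $16,500 per additional charge. Highest is arson at $112,500; 2 additional charges → +$33,000. Combined base = $145,500.
Documented medical condition requiring ongoing local treatment (−10%): $145,500 × 0.9 = $130,950.
Offense involved a minor victim (+20%): $130,950 × 1.2 = $157,140.
No prior criminal record (−40%): $157,140 × 0.6 = $94,284.
Victim suffered great bodily injury (+15%): $94,284 × 1.15 = $108,426.60.
Defendant has an out-of-state residence (+30%): $108,426.60 × 1.3 = $140,954.58.
$140,954.58 is at or above the $7,500 minimum.
Rounded to the nearest dollar: $140,955.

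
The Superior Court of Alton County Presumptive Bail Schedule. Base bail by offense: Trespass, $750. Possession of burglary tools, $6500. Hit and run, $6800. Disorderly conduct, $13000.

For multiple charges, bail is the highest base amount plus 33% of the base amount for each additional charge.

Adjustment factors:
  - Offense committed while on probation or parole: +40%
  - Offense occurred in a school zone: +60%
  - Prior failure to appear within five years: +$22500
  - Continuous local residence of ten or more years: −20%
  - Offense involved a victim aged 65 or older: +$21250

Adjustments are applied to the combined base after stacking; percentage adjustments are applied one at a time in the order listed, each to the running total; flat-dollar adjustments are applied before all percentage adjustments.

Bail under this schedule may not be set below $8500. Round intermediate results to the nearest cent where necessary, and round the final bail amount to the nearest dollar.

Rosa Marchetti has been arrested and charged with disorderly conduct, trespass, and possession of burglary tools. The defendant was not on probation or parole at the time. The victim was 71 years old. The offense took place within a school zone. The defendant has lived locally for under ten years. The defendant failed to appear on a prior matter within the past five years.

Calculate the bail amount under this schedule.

$94628

Base amounts from the schedule: disorderly conduct $13000; trespass $750; possession of burglary tools $6500.
Stacking rule: highest base plus 33% of each additional charge. Highest is disorderly conduct at $13000. Additional: $750 × 33% = $247.50; $6500 × 33% = $2145. Combined base = $13000 + $2392.50 = $15392.50.
Prior failure to appear within five years (+$22500 flat): $15392.50 + $22500 = $37892.50.
Offense involved a victim aged 65 or older (+$21250 flat): $37892.50 + $21250 = $59142.50.
Offense occurred in a school zone (+60%): $59142.50 × 1.6 = $94628.
$94628 is at or above the $8500 minimum.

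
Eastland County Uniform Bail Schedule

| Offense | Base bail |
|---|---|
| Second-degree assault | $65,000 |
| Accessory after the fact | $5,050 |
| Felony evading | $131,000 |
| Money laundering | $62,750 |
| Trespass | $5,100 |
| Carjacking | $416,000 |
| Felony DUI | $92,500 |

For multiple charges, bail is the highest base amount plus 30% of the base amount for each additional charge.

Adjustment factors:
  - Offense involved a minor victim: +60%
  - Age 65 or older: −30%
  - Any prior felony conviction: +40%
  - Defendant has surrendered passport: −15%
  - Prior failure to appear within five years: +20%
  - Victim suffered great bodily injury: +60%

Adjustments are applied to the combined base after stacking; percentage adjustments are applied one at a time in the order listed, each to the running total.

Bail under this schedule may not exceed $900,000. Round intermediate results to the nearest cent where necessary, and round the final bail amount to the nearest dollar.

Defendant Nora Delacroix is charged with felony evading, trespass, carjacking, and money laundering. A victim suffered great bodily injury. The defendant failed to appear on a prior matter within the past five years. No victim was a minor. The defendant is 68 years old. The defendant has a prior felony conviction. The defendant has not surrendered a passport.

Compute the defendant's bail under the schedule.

$894,992

Base amounts from the schedule: felony evading $131,000; trespass $5,100; carjacking $416,000; money laundering $62,750.
Stacking rule: highest base plus 30% of each additional charge. Highest is carjacking at $416,000. Additional: $131,000 × 30% = $39,300; $5,100 × 30% = $1,530; $62,750 × 30% = $18,825. Combined base = $416,000 + $59,655 = $475,655.
Age 65 or older (−30%): $475,655 × 0.7 = $332,958.50.
Any prior felony conviction (+40%): $332,958.50 × 1.4 = $466,141.90.
Prior failure to appear within five years (+20%): $466,141.90 × 1.2 = $559,370.28.
Victim suffered great bodily injury (+60%): $559,370.28 × 1.6 = $894,992.45.
$894,992.45 is within the $900,000 maximum.
Rounded to the nearest dollar: $894,992.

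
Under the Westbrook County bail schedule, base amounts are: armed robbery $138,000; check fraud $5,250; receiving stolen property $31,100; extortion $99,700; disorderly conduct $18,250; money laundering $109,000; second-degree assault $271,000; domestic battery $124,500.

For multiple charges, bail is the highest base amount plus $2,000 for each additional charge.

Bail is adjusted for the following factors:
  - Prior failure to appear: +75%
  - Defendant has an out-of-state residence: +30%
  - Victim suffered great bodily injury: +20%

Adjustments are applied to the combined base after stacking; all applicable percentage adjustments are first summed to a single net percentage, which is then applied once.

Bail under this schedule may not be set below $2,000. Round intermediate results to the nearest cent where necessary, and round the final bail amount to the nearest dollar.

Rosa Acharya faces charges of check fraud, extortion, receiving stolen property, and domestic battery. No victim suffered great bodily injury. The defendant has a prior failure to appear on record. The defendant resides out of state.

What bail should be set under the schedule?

Base amounts from the schedule: check fraud $5,250; extortion $99,700; receiving stolen property $31,100; domestic battery $124,500.
Stacking rule: highest base plus $2,000 per additional charge. Highest is domestic battery at $124,500; 3 additional charges → +$6,000. Combined base = $130,500.
Net percentage adjustment: +75% +30% = +105%. $130,500 × 2.05 = $267,525.
$267,525 is at or above the $2,000 minimum.

$267,525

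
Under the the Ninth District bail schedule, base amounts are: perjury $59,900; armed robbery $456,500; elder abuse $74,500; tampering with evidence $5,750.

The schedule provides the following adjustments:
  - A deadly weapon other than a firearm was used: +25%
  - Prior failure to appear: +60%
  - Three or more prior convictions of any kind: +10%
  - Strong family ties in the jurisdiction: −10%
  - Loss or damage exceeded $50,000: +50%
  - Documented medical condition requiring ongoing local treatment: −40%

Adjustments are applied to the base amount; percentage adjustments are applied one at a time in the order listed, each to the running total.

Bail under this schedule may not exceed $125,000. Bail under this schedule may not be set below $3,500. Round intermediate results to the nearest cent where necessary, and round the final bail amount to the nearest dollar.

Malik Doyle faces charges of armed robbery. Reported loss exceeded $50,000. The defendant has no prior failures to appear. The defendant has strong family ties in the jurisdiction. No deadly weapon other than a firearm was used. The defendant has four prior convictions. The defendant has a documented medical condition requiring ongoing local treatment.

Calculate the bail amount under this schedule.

Base amounts from the schedule: armed robbery $456,500.
Single charge. Combined base = $456,500.
Three or more prior convictions of any kind (+10%): $456,500 × 1.1 = $502,150.
Strong family ties in the jurisdiction (−10%): $502,150 × 0.9 = $451,935.
Loss or damage exceeded $50,000 (+50%): $451,935 × 1.5 = $677,902.50.
Documented medical condition requiring ongoing local treatment (−40%): $677,902.50 × 0.6 = $406,741.50.
Result $406,741.50 exceeds the maximum of $125,000; bail is capped at $125,000.
$125,000 is at or above the $3,500 minimum.

$125,000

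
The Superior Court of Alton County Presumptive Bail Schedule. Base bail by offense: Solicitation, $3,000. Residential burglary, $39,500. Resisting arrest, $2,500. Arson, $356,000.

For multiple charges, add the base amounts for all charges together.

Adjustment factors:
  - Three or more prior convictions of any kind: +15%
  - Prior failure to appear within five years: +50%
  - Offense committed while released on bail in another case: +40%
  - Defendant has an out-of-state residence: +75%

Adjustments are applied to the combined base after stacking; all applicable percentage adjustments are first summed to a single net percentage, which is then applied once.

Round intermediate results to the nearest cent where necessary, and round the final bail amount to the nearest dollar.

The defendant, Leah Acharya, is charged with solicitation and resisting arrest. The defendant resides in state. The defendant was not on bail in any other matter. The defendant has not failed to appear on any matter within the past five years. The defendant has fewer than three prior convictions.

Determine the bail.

Base amounts from the schedule: solicitation $3,000; resisting arrest $2,500.
Stacking rule: sum of all bases. $3,000 + $2,500 = $5,500.
No adjustment factors apply to this defendant.

$5,500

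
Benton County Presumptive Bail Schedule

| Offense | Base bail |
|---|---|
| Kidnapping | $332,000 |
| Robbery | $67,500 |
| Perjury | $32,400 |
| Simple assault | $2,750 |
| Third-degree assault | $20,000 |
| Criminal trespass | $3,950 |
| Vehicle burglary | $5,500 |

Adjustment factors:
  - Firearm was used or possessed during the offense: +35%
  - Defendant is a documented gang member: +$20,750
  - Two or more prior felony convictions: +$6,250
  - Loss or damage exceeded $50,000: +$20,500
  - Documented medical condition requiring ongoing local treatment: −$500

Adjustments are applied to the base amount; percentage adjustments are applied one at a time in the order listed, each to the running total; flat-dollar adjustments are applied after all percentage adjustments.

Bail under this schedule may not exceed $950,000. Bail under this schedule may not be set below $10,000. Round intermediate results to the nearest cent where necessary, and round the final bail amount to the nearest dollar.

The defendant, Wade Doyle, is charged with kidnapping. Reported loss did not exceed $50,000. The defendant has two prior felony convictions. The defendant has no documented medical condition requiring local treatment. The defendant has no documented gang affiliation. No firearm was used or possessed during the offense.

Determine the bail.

$338,250

Base amounts from the schedule: kidnapping $332,000.
Single charge. Combined base = $332,000.
Two or more prior felony convictions (+$6,250 flat): $332,000 + $6,250 = $338,250.
$338,250 is within the $950,000 maximum.
$338,250 is at or above the $10,000 minimum.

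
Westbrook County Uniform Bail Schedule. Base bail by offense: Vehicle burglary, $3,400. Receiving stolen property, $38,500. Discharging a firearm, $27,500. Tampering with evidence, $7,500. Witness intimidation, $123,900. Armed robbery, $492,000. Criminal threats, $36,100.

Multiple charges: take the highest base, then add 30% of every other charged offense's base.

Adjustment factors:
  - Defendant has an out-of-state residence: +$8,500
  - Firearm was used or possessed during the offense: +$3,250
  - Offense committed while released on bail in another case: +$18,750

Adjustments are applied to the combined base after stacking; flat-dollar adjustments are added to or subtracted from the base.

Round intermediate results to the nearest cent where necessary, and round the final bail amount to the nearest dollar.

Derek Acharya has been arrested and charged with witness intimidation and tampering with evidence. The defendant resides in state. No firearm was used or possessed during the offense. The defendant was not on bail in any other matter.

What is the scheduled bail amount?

$126,150

Base amounts from the schedule: witness intimidation $123,900; tampering with evidence $7,500.
Stacking rule: highest base plus 30% of each additional charge. Highest is witness intimidation at $123,900. Additional: $7,500 × 30% = $2,250. Combined base = $123,900 + $2,250 = $126,150.
No adjustment factors apply to this defendant.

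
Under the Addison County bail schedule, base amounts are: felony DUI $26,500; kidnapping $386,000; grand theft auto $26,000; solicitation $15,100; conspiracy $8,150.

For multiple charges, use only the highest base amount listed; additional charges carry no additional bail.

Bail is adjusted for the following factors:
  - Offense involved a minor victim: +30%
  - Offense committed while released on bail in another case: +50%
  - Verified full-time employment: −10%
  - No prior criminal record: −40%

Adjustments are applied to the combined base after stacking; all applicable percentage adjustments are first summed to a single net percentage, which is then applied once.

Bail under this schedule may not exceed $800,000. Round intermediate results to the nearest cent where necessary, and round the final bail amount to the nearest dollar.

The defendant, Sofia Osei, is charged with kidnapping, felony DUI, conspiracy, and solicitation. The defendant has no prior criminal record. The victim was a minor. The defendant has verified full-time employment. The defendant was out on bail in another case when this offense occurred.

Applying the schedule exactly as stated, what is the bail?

Base amounts from the schedule: kidnapping $386,000; felony DUI $26,500; conspiracy $8,150; solicitation $15,100.
Stacking rule: use the highest base only. Highest is kidnapping at $386,000. Combined base = $386,000.
Net percentage adjustment: +30% +50% −10% −40% = +30%. $386,000 × 1.3 = $501,800.
$501,800 is within the $800,000 maximum.

$501,800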